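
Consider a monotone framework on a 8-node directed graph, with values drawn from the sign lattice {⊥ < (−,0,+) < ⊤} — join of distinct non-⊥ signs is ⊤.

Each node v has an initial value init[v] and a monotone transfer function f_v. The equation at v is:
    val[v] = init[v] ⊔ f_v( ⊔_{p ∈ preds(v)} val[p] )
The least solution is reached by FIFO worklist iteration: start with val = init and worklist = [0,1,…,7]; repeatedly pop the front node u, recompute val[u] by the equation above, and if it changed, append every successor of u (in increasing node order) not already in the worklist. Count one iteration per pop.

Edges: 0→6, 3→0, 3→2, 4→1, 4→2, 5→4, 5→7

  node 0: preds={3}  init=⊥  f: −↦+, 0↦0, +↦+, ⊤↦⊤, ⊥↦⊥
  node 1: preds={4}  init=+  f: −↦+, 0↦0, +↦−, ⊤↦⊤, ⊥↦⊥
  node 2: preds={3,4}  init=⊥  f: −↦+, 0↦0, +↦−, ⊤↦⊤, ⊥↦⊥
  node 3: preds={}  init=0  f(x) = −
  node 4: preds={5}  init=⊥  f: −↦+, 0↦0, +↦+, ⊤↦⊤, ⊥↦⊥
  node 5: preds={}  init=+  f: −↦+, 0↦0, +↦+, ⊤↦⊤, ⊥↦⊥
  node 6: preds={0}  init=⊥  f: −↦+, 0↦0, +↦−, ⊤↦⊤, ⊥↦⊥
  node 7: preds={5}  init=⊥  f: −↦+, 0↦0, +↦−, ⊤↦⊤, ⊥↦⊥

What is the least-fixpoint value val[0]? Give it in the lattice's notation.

⊤

Worklist (12 pops):
  #1 pop 0: in=0 → 0 (was ⊥); enqueue []
  #2 pop 1: in=⊥ → + (no change)
  #3 pop 2: in=0 → 0 (was ⊥); enqueue []
  #4 pop 3: in=⊥ → ⊤ (was 0); enqueue [0,2]
  #5 pop 4: in=+ → + (was ⊥); enqueue [1]
  #6 pop 5: in=⊥ → + (no change)
  #7 pop 6: in=0 → 0 (was ⊥); enqueue []
  #8 pop 7: in=+ → − (was ⊥); enqueue []
  #9 pop 0: in=⊤ → ⊤ (was 0); enqueue [6]
  #10 pop 2: in=⊤ → ⊤ (was 0); enqueue []
  #11 pop 1: in=+ → ⊤ (was +); enqueue []
  #12 pop 6: in=⊤ → ⊤ (was 0); enqueue []

Fixpoint:
  val[0] = ⊤
  val[1] = ⊤
  val[2] = ⊤
  val[3] = ⊤
  val[4] = +
  val[5] = +
  val[6] = ⊤
  val[7] = −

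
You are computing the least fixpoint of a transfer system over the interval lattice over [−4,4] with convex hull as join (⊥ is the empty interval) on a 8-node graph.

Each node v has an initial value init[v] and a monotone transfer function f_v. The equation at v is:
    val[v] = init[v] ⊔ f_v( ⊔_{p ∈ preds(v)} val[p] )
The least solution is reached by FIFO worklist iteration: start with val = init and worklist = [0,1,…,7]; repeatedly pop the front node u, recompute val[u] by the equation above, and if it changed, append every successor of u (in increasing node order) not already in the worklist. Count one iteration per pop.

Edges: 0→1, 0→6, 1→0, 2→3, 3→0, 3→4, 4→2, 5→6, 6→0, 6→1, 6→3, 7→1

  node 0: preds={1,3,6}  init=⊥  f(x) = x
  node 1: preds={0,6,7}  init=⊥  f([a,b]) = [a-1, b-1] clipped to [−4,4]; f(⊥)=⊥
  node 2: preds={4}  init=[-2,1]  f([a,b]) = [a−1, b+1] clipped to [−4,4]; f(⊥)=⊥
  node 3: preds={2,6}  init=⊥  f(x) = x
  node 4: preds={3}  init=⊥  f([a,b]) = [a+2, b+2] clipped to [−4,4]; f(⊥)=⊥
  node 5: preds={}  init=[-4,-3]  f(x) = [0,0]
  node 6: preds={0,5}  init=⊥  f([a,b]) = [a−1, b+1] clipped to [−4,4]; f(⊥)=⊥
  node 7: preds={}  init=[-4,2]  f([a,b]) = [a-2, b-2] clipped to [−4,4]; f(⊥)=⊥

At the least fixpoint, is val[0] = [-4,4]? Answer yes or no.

yes

Worklist (22 pops):
  #1 pop 0: in=⊥ → ⊥ (no change)
  #2 pop 1: in=[-4,2] → [-4,1] (was ⊥); enqueue [0]
  #3 pop 2: in=⊥ → [-2,1] (no change)
  #4 pop 3: in=[-2,1] → [-2,1] (was ⊥); enqueue []
  #5 pop 4: in=[-2,1] → [0,3] (was ⊥); enqueue [2]
  #6 pop 5: in=⊥ → [-4,0] (was [-4,-3]); enqueue []
  #7 pop 6: in=[-4,0] → [-4,1] (was ⊥); enqueue [1,3]
  #8 pop 7: in=⊥ → [-4,2] (no change)
  #9 pop 0: in=[-4,1] → [-4,1] (was ⊥); enqueue [6]
  #10 pop 2: in=[0,3] → [-2,4] (was [-2,1]); enqueue []
  #11 pop 1: in=[-4,2] → [-4,1] (no change)
  #12 pop 3: in=[-4,4] → [-4,4] (was [-2,1]); enqueue [0,4]
  #13 pop 6: in=[-4,1] → [-4,2] (was [-4,1]); enqueue [1,3]
  #14 pop 0: in=[-4,4] → [-4,4] (was [-4,1]); enqueue [6]
  #15 pop 4: in=[-4,4] → [-2,4] (was [0,3]); enqueue [2]
  #16 pop 1: in=[-4,4] → [-4,3] (was [-4,1]); enqueue [0]
  #17 pop 3: in=[-4,4] → [-4,4] (no change)
  #18 pop 6: in=[-4,4] → [-4,4] (was [-4,2]); enqueue [1,3]
  #19 pop 2: in=[-2,4] → [-3,4] (was [-2,4]); enqueue []
  #20 pop 0: in=[-4,4] → [-4,4] (no change)
  #21 pop 1: in=[-4,4] → [-4,3] (no change)
  #22 pop 3: in=[-4,4] → [-4,4] (no change)

Fixpoint:
  val[0] = [-4,4]
  val[1] = [-4,3]
  val[2] = [-3,4]
  val[3] = [-4,4]
  val[4] = [-2,4]
  val[5] = [-4,0]
  val[6] = [-4,4]
  val[7] = [-4,2]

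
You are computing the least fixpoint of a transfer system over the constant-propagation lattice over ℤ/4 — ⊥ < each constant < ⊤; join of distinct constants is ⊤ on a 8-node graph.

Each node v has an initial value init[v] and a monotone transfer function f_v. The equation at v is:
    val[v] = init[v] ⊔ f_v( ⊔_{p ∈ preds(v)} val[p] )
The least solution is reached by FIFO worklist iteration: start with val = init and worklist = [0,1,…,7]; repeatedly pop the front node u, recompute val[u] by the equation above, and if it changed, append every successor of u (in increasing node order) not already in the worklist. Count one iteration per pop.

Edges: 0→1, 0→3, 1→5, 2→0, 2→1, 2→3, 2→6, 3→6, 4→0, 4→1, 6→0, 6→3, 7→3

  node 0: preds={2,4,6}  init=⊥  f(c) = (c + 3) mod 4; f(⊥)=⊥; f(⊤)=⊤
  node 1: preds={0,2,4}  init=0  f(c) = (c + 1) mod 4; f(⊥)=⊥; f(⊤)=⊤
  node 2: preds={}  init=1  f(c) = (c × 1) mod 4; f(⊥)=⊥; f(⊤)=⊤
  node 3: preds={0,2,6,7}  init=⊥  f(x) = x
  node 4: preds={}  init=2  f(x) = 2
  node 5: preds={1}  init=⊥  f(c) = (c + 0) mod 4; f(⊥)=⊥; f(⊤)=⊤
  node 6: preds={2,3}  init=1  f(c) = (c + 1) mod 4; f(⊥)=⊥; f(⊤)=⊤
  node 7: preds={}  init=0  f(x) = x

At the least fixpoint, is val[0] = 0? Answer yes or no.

Trace (10 dequeues):
  [1] u=0 | in ⊤ | out ⊤ | prev ⊥ | push {}
  [2] u=1 | in ⊤ | out ⊤ | prev 0 | push {}
  [3] u=2 | in ⊥ | out 1 | ==
  [4] u=3 | in ⊤ | out ⊤ | prev ⊥ | push {}
  [5] u=4 | in ⊥ | out 2 | ==
  [6] u=5 | in ⊤ | out ⊤ | prev ⊥ | push {}
  [7] u=6 | in ⊤ | out ⊤ | prev 1 | push {0,3}
  [8] u=7 | in ⊥ | out 0 | ==
  [9] u=0 | in ⊤ | out ⊤ | ==
  [10] u=3 | in ⊤ | out ⊤ | ==

Converged values:
  [0] ⊤
  [1] ⊤
  [2] 1
  [3] ⊤
  [4] 2
  [5] ⊤
  [6] ⊤
  [7] 0

no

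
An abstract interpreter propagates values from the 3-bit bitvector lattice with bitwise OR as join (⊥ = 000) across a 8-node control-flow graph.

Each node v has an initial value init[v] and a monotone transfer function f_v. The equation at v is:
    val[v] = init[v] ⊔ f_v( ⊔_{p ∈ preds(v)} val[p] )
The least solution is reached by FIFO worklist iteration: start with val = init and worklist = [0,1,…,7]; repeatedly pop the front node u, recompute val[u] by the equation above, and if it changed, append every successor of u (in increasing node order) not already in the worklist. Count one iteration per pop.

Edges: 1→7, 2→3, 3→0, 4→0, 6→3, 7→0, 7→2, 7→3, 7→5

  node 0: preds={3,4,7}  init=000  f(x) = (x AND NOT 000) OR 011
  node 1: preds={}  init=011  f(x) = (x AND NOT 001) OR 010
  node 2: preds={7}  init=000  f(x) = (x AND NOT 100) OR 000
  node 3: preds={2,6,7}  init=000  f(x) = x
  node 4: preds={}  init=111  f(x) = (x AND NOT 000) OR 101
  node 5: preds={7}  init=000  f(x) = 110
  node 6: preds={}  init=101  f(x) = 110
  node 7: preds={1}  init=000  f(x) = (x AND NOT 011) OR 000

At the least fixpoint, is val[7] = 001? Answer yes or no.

Trace (11 dequeues):
  [1] u=0 | in 111 | out 111 | prev 000 | push {}
  [2] u=1 | in 000 | out 011 | ==
  [3] u=2 | in 000 | out 000 | ==
  [4] u=3 | in 101 | out 101 | prev 000 | push {0}
  [5] u=4 | in 000 | out 111 | ==
  [6] u=5 | in 000 | out 110 | prev 000 | push {}
  [7] u=6 | in 000 | out 111 | prev 101 | push {3}
  [8] u=7 | in 011 | out 000 | ==
  [9] u=0 | in 111 | out 111 | ==
  [10] u=3 | in 111 | out 111 | prev 101 | push {0}
  [11] u=0 | in 111 | out 111 | ==

Converged values:
  [0] 111
  [1] 011
  [2] 000
  [3] 111
  [4] 111
  [5] 110
  [6] 111
  [7] 000

no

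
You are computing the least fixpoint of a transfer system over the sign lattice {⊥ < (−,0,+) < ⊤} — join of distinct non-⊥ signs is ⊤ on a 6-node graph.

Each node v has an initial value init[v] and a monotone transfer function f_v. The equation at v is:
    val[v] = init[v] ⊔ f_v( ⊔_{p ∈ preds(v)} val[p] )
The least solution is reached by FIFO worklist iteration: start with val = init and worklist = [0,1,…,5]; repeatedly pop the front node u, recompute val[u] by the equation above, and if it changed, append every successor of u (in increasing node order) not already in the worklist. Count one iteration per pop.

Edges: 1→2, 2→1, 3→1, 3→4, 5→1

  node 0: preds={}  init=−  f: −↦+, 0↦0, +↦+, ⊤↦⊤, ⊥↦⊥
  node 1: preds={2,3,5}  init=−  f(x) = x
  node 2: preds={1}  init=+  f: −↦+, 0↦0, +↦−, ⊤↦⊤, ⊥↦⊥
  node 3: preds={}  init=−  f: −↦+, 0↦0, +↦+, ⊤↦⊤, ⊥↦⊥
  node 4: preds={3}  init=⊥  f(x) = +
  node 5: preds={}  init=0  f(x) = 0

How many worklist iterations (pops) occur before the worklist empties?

7

Trace (7 dequeues):
  [1] u=0 | in ⊥ | out − | ==
  [2] u=1 | in ⊤ | out ⊤ | prev − | push {}
  [3] u=2 | in ⊤ | out ⊤ | prev + | push {1}
  [4] u=3 | in ⊥ | out − | ==
  [5] u=4 | in − | out + | prev ⊥ | push {}
  [6] u=5 | in ⊥ | out 0 | ==
  [7] u=1 | in ⊤ | out ⊤ | ==

Converged values:
  [0] −
  [1] ⊤
  [2] ⊤
  [3] −
  [4] +
  [5] 0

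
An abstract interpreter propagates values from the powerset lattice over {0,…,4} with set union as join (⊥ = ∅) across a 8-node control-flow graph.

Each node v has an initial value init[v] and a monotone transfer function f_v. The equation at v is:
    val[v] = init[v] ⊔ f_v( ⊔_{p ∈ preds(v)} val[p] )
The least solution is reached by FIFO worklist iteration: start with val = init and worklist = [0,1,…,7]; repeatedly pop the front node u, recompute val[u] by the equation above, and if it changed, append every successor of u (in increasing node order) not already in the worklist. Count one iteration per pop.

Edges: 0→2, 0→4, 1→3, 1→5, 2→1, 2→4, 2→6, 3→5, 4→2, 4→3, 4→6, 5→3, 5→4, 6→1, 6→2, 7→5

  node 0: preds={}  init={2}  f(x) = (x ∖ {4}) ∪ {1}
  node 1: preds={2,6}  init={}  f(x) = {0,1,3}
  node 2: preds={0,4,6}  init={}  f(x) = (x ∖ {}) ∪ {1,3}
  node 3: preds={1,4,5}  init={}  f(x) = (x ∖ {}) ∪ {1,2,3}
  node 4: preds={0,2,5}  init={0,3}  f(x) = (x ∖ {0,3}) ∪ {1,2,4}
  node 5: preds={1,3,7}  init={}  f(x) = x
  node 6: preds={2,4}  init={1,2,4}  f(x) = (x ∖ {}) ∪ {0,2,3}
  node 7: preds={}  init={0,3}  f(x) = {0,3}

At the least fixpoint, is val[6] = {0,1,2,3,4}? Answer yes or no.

Iteration log — 15 steps:
  step 1. node 0  ⊔preds={}  new={1,2}  old={2}  +wl: 
  step 2. node 1  ⊔preds={1,2,4}  new={0,1,3}  old={}  +wl: 
  step 3. node 2  ⊔preds={0,1,2,3,4}  new={0,1,2,3,4}  old={}  +wl: 1
  step 4. node 3  ⊔preds={0,1,3}  new={0,1,2,3}  old={}  +wl: 
  step 5. node 4  ⊔preds={0,1,2,3,4}  new={0,1,2,3,4}  old={0,3}  +wl: 2,3
  step 6. node 5  ⊔preds={0,1,2,3}  new={0,1,2,3}  old={}  +wl: 4
  step 7. node 6  ⊔preds={0,1,2,3,4}  new={0,1,2,3,4}  old={1,2,4}  +wl: 
  step 8. node 7  ⊔preds={}  new={0,3}  stable
  step 9. node 1  ⊔preds={0,1,2,3,4}  new={0,1,3}  stable
  step 10. node 2  ⊔preds={0,1,2,3,4}  new={0,1,2,3,4}  stable
  step 11. node 3  ⊔preds={0,1,2,3,4}  new={0,1,2,3,4}  old={0,1,2,3}  +wl: 5
  step 12. node 4  ⊔preds={0,1,2,3,4}  new={0,1,2,3,4}  stable
  step 13. node 5  ⊔preds={0,1,2,3,4}  new={0,1,2,3,4}  old={0,1,2,3}  +wl: 3,4
  step 14. node 3  ⊔preds={0,1,2,3,4}  new={0,1,2,3,4}  stable
  step 15. node 4  ⊔preds={0,1,2,3,4}  new={0,1,2,3,4}  stable

Least fixpoint reached:
  node 0: {1,2}
  node 1: {0,1,3}
  node 2: {0,1,2,3,4}
  node 3: {0,1,2,3,4}
  node 4: {0,1,2,3,4}
  node 5: {0,1,2,3,4}
  node 6: {0,1,2,3,4}
  node 7: {0,3}

yes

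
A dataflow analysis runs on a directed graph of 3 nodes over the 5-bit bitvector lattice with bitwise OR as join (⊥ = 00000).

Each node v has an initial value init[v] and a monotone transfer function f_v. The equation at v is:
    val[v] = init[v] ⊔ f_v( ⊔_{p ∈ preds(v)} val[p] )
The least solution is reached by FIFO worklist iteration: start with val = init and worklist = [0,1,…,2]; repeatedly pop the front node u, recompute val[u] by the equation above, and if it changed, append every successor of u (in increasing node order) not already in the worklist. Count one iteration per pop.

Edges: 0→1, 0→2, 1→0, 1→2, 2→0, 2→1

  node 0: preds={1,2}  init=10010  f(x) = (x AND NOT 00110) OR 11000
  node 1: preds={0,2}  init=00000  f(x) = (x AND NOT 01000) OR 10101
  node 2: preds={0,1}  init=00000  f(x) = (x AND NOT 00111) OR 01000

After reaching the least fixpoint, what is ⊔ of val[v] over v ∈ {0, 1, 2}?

Trace (6 dequeues):
  [1] u=0 | in 00000 | out 11010 | prev 10010 | push {}
  [2] u=1 | in 11010 | out 10111 | prev 00000 | push {0}
  [3] u=2 | in 11111 | out 11000 | prev 00000 | push {1}
  [4] u=0 | in 11111 | out 11011 | prev 11010 | push {2}
  [5] u=1 | in 11011 | out 10111 | ==
  [6] u=2 | in 11111 | out 11000 | ==

Converged values:
  [0] 11011
  [1] 10111
  [2] 11000

11111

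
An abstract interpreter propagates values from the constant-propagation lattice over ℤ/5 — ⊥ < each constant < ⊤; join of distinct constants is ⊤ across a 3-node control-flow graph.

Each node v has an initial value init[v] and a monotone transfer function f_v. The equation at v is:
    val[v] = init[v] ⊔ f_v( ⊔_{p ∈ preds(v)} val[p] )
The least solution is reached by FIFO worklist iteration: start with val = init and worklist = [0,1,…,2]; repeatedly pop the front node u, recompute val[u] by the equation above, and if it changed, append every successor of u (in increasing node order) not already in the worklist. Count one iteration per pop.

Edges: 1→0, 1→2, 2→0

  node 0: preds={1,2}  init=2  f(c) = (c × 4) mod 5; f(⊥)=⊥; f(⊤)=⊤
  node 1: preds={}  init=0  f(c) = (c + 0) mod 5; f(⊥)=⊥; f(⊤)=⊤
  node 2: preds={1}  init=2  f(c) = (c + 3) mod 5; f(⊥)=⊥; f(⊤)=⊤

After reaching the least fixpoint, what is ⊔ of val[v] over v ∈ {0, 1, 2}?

⊤

Trace (4 dequeues):
  [1] u=0 | in ⊤ | out ⊤ | prev 2 | push {}
  [2] u=1 | in ⊥ | out 0 | ==
  [3] u=2 | in 0 | out ⊤ | prev 2 | push {0}
  [4] u=0 | in ⊤ | out ⊤ | ==

Converged values:
  [0] ⊤
  [1] 0
  [2] ⊤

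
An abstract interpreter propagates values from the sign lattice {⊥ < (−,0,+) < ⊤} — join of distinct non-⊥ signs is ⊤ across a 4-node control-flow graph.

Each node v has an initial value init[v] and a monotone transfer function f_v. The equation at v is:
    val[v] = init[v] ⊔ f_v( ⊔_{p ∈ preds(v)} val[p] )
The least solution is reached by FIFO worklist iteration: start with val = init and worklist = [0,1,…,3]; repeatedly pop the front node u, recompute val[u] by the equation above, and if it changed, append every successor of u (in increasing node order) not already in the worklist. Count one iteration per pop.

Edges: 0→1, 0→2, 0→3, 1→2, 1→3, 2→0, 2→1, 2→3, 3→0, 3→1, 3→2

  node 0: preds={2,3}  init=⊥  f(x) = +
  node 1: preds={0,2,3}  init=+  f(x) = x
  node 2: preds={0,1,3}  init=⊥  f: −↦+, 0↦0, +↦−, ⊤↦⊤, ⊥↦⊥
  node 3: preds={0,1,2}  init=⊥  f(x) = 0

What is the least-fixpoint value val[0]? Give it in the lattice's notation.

Worklist (10 pops):
  #1 pop 0: in=⊥ → + (was ⊥); enqueue []
  #2 pop 1: in=+ → + (no change)
  #3 pop 2: in=+ → − (was ⊥); enqueue [0,1]
  #4 pop 3: in=⊤ → 0 (was ⊥); enqueue [2]
  #5 pop 0: in=⊤ → + (no change)
  #6 pop 1: in=⊤ → ⊤ (was +); enqueue [3]
  #7 pop 2: in=⊤ → ⊤ (was −); enqueue [0,1]
  #8 pop 3: in=⊤ → 0 (no change)
  #9 pop 0: in=⊤ → + (no change)
  #10 pop 1: in=⊤ → ⊤ (no change)

Fixpoint:
  val[0] = +
  val[1] = ⊤
  val[2] = ⊤
  val[3] = 0

+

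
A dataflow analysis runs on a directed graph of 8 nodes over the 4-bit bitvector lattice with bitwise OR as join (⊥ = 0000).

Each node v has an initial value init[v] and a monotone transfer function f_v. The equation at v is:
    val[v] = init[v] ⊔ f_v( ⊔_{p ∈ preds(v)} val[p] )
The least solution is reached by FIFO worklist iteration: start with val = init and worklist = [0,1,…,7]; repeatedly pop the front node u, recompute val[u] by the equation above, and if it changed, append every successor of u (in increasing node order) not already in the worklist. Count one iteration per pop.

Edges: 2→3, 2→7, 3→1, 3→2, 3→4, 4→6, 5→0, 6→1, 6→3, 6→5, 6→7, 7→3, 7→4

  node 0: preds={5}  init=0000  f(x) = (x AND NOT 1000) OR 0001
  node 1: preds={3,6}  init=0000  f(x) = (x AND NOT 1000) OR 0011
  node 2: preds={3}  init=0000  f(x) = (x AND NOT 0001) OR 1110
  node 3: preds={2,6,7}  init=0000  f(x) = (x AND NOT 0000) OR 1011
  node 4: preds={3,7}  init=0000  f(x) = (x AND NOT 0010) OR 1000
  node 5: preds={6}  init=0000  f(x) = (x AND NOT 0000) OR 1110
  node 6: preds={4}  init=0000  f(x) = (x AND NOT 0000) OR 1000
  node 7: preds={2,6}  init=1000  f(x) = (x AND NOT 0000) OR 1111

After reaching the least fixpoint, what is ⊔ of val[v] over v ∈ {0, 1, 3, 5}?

Worklist (15 pops):
  #1 pop 0: in=0000 → 0001 (was 0000); enqueue []
  #2 pop 1: in=0000 → 0011 (was 0000); enqueue []
  #3 pop 2: in=0000 → 1110 (was 0000); enqueue []
  #4 pop 3: in=1110 → 1111 (was 0000); enqueue [1,2]
  #5 pop 4: in=1111 → 1101 (was 0000); enqueue []
  #6 pop 5: in=0000 → 1110 (was 0000); enqueue [0]
  #7 pop 6: in=1101 → 1101 (was 0000); enqueue [3,5]
  #8 pop 7: in=1111 → 1111 (was 1000); enqueue [4]
  #9 pop 1: in=1111 → 0111 (was 0011); enqueue []
  #10 pop 2: in=1111 → 1110 (no change)
  #11 pop 0: in=1110 → 0111 (was 0001); enqueue []
  #12 pop 3: in=1111 → 1111 (no change)
  #13 pop 5: in=1101 → 1111 (was 1110); enqueue [0]
  #14 pop 4: in=1111 → 1101 (no change)
  #15 pop 0: in=1111 → 0111 (no change)

Fixpoint:
  val[0] = 0111
  val[1] = 0111
  val[2] = 1110
  val[3] = 1111
  val[4] = 1101
  val[5] = 1111
  val[6] = 1101
  val[7] = 1111

1111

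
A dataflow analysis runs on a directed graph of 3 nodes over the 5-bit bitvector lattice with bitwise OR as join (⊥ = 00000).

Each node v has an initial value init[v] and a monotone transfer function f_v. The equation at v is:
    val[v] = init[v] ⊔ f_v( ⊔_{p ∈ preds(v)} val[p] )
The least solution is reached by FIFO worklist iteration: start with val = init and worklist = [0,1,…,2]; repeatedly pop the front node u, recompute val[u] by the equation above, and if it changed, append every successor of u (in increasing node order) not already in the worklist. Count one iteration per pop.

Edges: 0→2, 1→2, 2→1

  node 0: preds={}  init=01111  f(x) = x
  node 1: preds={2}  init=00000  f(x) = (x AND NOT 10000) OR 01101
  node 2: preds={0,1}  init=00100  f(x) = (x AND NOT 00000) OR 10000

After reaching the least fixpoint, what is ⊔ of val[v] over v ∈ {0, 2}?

11111

Worklist (5 pops):
  #1 pop 0: in=00000 → 01111 (no change)
  #2 pop 1: in=00100 → 01101 (was 00000); enqueue []
  #3 pop 2: in=01111 → 11111 (was 00100); enqueue [1]
  #4 pop 1: in=11111 → 01111 (was 01101); enqueue [2]
  #5 pop 2: in=01111 → 11111 (no change)

Fixpoint:
  val[0] = 01111
  val[1] = 01111
  val[2] = 11111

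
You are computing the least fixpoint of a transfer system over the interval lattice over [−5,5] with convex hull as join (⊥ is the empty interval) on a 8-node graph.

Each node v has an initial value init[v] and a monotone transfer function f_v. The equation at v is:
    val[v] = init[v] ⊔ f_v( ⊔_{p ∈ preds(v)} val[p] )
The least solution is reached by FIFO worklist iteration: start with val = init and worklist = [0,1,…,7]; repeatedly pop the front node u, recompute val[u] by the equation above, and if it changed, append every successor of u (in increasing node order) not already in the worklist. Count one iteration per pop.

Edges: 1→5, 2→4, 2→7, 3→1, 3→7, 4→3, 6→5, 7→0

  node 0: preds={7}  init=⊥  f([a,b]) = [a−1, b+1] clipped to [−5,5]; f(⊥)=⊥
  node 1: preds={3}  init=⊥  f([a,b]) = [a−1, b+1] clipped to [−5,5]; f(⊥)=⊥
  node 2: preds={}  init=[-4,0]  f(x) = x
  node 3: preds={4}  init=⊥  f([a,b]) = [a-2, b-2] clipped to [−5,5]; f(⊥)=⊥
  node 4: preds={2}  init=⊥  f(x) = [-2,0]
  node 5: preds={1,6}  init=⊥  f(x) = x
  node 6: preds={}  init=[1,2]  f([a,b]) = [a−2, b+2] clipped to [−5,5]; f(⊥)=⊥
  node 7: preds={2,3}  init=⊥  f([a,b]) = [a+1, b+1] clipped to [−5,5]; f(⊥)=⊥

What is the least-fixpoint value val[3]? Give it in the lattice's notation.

Iteration log — 13 steps:
  step 1. node 0  ⊔preds=⊥  new=⊥  stable
  step 2. node 1  ⊔preds=⊥  new=⊥  stable
  step 3. node 2  ⊔preds=⊥  new=[-4,0]  stable
  step 4. node 3  ⊔preds=⊥  new=⊥  stable
  step 5. node 4  ⊔preds=[-4,0]  new=[-2,0]  old=⊥  +wl: 3
  step 6. node 5  ⊔preds=[1,2]  new=[1,2]  old=⊥  +wl: 
  step 7. node 6  ⊔preds=⊥  new=[1,2]  stable
  step 8. node 7  ⊔preds=[-4,0]  new=[-3,1]  old=⊥  +wl: 0
  step 9. node 3  ⊔preds=[-2,0]  new=[-4,-2]  old=⊥  +wl: 1,7
  step 10. node 0  ⊔preds=[-3,1]  new=[-4,2]  old=⊥  +wl: 
  step 11. node 1  ⊔preds=[-4,-2]  new=[-5,-1]  old=⊥  +wl: 5
  step 12. node 7  ⊔preds=[-4,0]  new=[-3,1]  stable
  step 13. node 5  ⊔preds=[-5,2]  new=[-5,2]  old=[1,2]  +wl: 

Least fixpoint reached:
  node 0: [-4,2]
  node 1: [-5,-1]
  node 2: [-4,0]
  node 3: [-4,-2]
  node 4: [-2,0]
  node 5: [-5,2]
  node 6: [1,2]
  node 7: [-3,1]

[-4,-2]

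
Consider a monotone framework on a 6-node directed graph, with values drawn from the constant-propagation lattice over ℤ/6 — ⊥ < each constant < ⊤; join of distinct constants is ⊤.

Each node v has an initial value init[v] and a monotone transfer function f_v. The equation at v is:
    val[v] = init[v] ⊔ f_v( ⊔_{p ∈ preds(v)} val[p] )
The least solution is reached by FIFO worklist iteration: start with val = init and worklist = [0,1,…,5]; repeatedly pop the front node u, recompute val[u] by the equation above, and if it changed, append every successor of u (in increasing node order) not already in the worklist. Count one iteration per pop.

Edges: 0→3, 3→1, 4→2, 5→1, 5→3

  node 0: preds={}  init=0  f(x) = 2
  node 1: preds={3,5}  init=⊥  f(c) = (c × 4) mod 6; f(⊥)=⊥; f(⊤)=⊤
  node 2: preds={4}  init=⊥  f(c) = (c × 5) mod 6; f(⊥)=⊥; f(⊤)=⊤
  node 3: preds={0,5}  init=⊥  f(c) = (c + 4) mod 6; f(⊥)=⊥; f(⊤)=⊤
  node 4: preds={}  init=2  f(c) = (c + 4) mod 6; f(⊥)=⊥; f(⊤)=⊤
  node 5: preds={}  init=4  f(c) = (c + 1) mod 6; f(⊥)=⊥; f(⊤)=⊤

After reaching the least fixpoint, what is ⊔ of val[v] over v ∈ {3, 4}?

Worklist (7 pops):
  #1 pop 0: in=⊥ → ⊤ (was 0); enqueue []
  #2 pop 1: in=4 → 4 (was ⊥); enqueue []
  #3 pop 2: in=2 → 4 (was ⊥); enqueue []
  #4 pop 3: in=⊤ → ⊤ (was ⊥); enqueue [1]
  #5 pop 4: in=⊥ → 2 (no change)
  #6 pop 5: in=⊥ → 4 (no change)
  #7 pop 1: in=⊤ → ⊤ (was 4); enqueue []

Fixpoint:
  val[0] = ⊤
  val[1] = ⊤
  val[2] = 4
  val[3] = ⊤
  val[4] = 2
  val[5] = 4

⊤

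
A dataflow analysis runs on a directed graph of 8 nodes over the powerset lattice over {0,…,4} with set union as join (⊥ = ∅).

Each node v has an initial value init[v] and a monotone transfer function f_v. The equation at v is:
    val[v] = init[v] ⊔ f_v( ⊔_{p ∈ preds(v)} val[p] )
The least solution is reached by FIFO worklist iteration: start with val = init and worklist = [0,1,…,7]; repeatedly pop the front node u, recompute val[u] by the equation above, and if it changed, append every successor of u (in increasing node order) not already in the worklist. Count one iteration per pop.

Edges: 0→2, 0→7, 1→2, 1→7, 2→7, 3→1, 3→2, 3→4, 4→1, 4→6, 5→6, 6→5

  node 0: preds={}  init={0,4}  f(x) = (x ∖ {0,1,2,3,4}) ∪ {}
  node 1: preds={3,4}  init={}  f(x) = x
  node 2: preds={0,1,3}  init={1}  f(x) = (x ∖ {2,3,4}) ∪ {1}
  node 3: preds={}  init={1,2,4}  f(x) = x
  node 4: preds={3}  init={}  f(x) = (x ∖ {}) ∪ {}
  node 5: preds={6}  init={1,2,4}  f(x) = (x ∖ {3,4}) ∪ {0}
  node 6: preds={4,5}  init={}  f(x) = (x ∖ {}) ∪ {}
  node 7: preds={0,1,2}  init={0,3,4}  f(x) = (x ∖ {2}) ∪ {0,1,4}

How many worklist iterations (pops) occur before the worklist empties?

10

Trace (10 dequeues):
  [1] u=0 | in {} | out {0,4} | ==
  [2] u=1 | in {1,2,4} | out {1,2,4} | prev {} | push {}
  [3] u=2 | in {0,1,2,4} | out {0,1} | prev {1} | push {}
  [4] u=3 | in {} | out {1,2,4} | ==
  [5] u=4 | in {1,2,4} | out {1,2,4} | prev {} | push {1}
  [6] u=5 | in {} | out {0,1,2,4} | prev {1,2,4} | push {}
  [7] u=6 | in {0,1,2,4} | out {0,1,2,4} | prev {} | push {5}
  [8] u=7 | in {0,1,2,4} | out {0,1,3,4} | prev {0,3,4} | push {}
  [9] u=1 | in {1,2,4} | out {1,2,4} | ==
  [10] u=5 | in {0,1,2,4} | out {0,1,2,4} | ==

Converged values:
  [0] {0,4}
  [1] {1,2,4}
  [2] {0,1}
  [3] {1,2,4}
  [4] {1,2,4}
  [5] {0,1,2,4}
  [6] {0,1,2,4}
  [7] {0,1,3,4}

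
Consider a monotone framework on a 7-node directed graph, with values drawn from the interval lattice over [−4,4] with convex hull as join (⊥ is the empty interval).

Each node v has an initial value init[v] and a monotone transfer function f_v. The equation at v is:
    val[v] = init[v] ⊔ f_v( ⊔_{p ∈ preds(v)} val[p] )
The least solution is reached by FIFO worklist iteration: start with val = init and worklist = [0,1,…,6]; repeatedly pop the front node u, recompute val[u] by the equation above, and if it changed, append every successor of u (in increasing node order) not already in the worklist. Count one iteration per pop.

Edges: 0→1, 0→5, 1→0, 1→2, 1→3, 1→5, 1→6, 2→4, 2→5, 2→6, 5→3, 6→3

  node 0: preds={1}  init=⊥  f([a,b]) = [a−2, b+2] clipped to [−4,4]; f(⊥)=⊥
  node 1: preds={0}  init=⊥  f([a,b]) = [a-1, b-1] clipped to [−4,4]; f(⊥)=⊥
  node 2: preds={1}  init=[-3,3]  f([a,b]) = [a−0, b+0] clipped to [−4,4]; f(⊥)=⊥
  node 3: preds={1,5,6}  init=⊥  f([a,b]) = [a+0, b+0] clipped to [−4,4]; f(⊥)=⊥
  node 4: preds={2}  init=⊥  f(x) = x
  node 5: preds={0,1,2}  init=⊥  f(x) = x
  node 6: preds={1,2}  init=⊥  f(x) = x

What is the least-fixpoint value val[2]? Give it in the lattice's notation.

[-3,3]

Worklist (8 pops):
  #1 pop 0: in=⊥ → ⊥ (no change)
  #2 pop 1: in=⊥ → ⊥ (no change)
  #3 pop 2: in=⊥ → [-3,3] (no change)
  #4 pop 3: in=⊥ → ⊥ (no change)
  #5 pop 4: in=[-3,3] → [-3,3] (was ⊥); enqueue []
  #6 pop 5: in=[-3,3] → [-3,3] (was ⊥); enqueue [3]
  #7 pop 6: in=[-3,3] → [-3,3] (was ⊥); enqueue []
  #8 pop 3: in=[-3,3] → [-3,3] (was ⊥); enqueue []

Fixpoint:
  val[0] = ⊥
  val[1] = ⊥
  val[2] = [-3,3]
  val[3] = [-3,3]
  val[4] = [-3,3]
  val[5] = [-3,3]
  val[6] = [-3,3]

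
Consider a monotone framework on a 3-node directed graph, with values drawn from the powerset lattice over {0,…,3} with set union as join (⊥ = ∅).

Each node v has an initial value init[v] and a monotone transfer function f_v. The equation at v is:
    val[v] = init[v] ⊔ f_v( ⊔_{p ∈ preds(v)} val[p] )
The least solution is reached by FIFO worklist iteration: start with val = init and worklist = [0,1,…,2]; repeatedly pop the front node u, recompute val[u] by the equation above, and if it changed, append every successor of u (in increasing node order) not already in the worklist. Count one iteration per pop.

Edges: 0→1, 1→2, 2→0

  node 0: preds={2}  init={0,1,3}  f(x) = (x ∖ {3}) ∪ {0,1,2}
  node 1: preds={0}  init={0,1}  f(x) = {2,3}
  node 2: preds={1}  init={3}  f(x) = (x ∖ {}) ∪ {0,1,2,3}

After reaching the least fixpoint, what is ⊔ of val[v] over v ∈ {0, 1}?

{0,1,2,3}

Worklist (4 pops):
  #1 pop 0: in={3} → {0,1,2,3} (was {0,1,3}); enqueue []
  #2 pop 1: in={0,1,2,3} → {0,1,2,3} (was {0,1}); enqueue []
  #3 pop 2: in={0,1,2,3} → {0,1,2,3} (was {3}); enqueue [0]
  #4 pop 0: in={0,1,2,3} → {0,1,2,3} (no change)

Fixpoint:
  val[0] = {0,1,2,3}
  val[1] = {0,1,2,3}
  val[2] = {0,1,2,3}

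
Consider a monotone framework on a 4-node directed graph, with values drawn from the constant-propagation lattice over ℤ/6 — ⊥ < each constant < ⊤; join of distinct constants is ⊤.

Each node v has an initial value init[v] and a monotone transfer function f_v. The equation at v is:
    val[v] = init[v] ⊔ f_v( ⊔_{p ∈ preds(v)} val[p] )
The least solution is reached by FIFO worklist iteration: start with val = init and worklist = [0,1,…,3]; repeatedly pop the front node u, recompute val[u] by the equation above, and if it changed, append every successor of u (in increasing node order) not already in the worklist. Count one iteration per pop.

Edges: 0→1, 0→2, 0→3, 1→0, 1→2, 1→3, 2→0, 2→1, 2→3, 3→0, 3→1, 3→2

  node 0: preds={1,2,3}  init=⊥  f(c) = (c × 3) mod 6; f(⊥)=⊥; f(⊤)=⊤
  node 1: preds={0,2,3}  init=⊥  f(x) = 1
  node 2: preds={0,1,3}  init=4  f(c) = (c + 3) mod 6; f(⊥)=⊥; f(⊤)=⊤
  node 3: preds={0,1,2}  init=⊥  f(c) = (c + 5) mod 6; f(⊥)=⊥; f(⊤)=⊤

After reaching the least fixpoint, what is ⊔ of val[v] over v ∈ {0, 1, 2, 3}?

Worklist (8 pops):
  #1 pop 0: in=4 → 0 (was ⊥); enqueue []
  #2 pop 1: in=⊤ → 1 (was ⊥); enqueue [0]
  #3 pop 2: in=⊤ → ⊤ (was 4); enqueue [1]
  #4 pop 3: in=⊤ → ⊤ (was ⊥); enqueue [2]
  #5 pop 0: in=⊤ → ⊤ (was 0); enqueue [3]
  #6 pop 1: in=⊤ → 1 (no change)
  #7 pop 2: in=⊤ → ⊤ (no change)
  #8 pop 3: in=⊤ → ⊤ (no change)

Fixpoint:
  val[0] = ⊤
  val[1] = 1
  val[2] = ⊤
  val[3] = ⊤

⊤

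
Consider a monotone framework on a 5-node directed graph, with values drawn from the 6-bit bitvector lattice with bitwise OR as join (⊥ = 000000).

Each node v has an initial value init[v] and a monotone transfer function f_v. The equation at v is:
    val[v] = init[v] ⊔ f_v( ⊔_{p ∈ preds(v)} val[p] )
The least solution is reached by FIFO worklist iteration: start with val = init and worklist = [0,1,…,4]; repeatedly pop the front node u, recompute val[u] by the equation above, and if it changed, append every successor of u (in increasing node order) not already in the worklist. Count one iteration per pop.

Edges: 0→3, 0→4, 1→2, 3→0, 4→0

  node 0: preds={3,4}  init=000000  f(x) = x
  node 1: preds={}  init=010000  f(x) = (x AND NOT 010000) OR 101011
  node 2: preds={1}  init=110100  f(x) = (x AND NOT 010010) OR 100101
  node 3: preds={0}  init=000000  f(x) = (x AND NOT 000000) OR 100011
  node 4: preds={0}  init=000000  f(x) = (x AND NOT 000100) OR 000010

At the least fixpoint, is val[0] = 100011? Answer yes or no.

yes

Worklist (9 pops):
  #1 pop 0: in=000000 → 000000 (no change)
  #2 pop 1: in=000000 → 111011 (was 010000); enqueue []
  #3 pop 2: in=111011 → 111101 (was 110100); enqueue []
  #4 pop 3: in=000000 → 100011 (was 000000); enqueue [0]
  #5 pop 4: in=000000 → 000010 (was 000000); enqueue []
  #6 pop 0: in=100011 → 100011 (was 000000); enqueue [3,4]
  #7 pop 3: in=100011 → 100011 (no change)
  #8 pop 4: in=100011 → 100011 (was 000010); enqueue [0]
  #9 pop 0: in=100011 → 100011 (no change)

Fixpoint:
  val[0] = 100011
  val[1] = 111011
  val[2] = 111101
  val[3] = 100011
  val[4] = 100011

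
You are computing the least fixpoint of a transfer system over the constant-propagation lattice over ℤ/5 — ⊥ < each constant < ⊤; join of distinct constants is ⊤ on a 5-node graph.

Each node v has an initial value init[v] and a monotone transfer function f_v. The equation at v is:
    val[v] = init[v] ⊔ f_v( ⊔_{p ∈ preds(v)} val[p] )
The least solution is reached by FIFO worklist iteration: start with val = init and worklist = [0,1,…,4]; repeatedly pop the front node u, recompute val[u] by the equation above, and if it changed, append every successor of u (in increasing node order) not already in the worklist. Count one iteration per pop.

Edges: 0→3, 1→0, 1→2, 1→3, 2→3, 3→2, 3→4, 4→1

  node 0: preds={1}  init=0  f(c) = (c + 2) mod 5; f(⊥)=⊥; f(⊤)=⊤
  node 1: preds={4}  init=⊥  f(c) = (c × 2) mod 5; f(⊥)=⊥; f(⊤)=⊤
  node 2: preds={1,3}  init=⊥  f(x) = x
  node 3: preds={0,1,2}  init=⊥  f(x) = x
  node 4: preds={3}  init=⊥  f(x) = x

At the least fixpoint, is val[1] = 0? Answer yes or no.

no

Iteration log — 18 steps:
  step 1. node 0  ⊔preds=⊥  new=0  stable
  step 2. node 1  ⊔preds=⊥  new=⊥  stable
  step 3. node 2  ⊔preds=⊥  new=⊥  stable
  step 4. node 3  ⊔preds=0  new=0  old=⊥  +wl: 2
  step 5. node 4  ⊔preds=0  new=0  old=⊥  +wl: 1
  step 6. node 2  ⊔preds=0  new=0  old=⊥  +wl: 3
  step 7. node 1  ⊔preds=0  new=0  old=⊥  +wl: 0,2
  step 8. node 3  ⊔preds=0  new=0  stable
  step 9. node 0  ⊔preds=0  new=⊤  old=0  +wl: 3
  step 10. node 2  ⊔preds=0  new=0  stable
  step 11. node 3  ⊔preds=⊤  new=⊤  old=0  +wl: 2,4
  step 12. node 2  ⊔preds=⊤  new=⊤  old=0  +wl: 3
  step 13. node 4  ⊔preds=⊤  new=⊤  old=0  +wl: 1
  step 14. node 3  ⊔preds=⊤  new=⊤  stable
  step 15. node 1  ⊔preds=⊤  new=⊤  old=0  +wl: 0,2,3
  step 16. node 0  ⊔preds=⊤  new=⊤  stable
  step 17. node 2  ⊔preds=⊤  new=⊤  stable
  step 18. node 3  ⊔preds=⊤  new=⊤  stable

Least fixpoint reached:
  node 0: ⊤
  node 1: ⊤
  node 2: ⊤
  node 3: ⊤
  node 4: ⊤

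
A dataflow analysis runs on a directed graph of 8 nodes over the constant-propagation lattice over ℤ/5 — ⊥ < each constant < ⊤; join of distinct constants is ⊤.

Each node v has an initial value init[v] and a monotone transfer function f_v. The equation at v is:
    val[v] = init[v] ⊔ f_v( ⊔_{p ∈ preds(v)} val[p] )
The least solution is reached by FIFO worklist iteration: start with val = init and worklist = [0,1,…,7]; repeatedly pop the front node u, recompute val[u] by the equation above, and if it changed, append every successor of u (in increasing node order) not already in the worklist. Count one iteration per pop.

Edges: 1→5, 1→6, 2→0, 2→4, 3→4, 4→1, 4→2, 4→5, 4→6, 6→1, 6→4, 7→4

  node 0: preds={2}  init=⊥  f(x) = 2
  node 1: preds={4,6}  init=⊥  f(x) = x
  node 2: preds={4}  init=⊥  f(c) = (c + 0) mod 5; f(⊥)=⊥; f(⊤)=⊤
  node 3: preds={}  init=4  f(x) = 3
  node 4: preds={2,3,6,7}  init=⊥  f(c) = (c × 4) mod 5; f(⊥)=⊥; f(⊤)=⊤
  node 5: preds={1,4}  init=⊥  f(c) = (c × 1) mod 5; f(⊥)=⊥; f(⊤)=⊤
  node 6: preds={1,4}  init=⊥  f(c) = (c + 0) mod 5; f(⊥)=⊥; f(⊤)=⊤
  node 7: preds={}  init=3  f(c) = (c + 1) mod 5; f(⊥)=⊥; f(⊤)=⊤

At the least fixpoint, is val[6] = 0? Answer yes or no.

no

Trace (14 dequeues):
  [1] u=0 | in ⊥ | out 2 | prev ⊥ | push {}
  [2] u=1 | in ⊥ | out ⊥ | ==
  [3] u=2 | in ⊥ | out ⊥ | ==
  [4] u=3 | in ⊥ | out ⊤ | prev 4 | push {}
  [5] u=4 | in ⊤ | out ⊤ | prev ⊥ | push {1,2}
  [6] u=5 | in ⊤ | out ⊤ | prev ⊥ | push {}
  [7] u=6 | in ⊤ | out ⊤ | prev ⊥ | push {4}
  [8] u=7 | in ⊥ | out 3 | ==
  [9] u=1 | in ⊤ | out ⊤ | prev ⊥ | push {5,6}
  [10] u=2 | in ⊤ | out ⊤ | prev ⊥ | push {0}
  [11] u=4 | in ⊤ | out ⊤ | ==
  [12] u=5 | in ⊤ | out ⊤ | ==
  [13] u=6 | in ⊤ | out ⊤ | ==
  [14] u=0 | in ⊤ | out 2 | ==

Converged values:
  [0] 2
  [1] ⊤
  [2] ⊤
  [3] ⊤
  [4] ⊤
  [5] ⊤
  [6] ⊤
  [7] 3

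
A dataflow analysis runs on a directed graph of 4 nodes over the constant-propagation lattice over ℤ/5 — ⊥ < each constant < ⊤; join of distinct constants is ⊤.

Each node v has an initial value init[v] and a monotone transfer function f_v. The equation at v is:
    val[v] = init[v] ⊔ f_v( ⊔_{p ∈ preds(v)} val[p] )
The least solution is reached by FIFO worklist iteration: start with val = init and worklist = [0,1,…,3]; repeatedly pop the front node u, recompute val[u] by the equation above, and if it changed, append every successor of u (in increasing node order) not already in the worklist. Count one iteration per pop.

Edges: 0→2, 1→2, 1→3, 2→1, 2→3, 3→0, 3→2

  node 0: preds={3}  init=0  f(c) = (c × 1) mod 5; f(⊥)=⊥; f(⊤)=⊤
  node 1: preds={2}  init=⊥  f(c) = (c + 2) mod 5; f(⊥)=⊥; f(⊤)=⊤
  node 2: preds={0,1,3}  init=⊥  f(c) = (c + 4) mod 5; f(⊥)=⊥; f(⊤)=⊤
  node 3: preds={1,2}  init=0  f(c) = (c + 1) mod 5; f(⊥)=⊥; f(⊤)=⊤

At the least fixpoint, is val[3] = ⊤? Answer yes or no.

Trace (11 dequeues):
  [1] u=0 | in 0 | out 0 | ==
  [2] u=1 | in ⊥ | out ⊥ | ==
  [3] u=2 | in 0 | out 4 | prev ⊥ | push {1}
  [4] u=3 | in 4 | out 0 | ==
  [5] u=1 | in 4 | out 1 | prev ⊥ | push {2,3}
  [6] u=2 | in ⊤ | out ⊤ | prev 4 | push {1}
  [7] u=3 | in ⊤ | out ⊤ | prev 0 | push {0,2}
  [8] u=1 | in ⊤ | out ⊤ | prev 1 | push {3}
  [9] u=0 | in ⊤ | out ⊤ | prev 0 | push {}
  [10] u=2 | in ⊤ | out ⊤ | ==
  [11] u=3 | in ⊤ | out ⊤ | ==

Converged values:
  [0] ⊤
  [1] ⊤
  [2] ⊤
  [3] ⊤

yes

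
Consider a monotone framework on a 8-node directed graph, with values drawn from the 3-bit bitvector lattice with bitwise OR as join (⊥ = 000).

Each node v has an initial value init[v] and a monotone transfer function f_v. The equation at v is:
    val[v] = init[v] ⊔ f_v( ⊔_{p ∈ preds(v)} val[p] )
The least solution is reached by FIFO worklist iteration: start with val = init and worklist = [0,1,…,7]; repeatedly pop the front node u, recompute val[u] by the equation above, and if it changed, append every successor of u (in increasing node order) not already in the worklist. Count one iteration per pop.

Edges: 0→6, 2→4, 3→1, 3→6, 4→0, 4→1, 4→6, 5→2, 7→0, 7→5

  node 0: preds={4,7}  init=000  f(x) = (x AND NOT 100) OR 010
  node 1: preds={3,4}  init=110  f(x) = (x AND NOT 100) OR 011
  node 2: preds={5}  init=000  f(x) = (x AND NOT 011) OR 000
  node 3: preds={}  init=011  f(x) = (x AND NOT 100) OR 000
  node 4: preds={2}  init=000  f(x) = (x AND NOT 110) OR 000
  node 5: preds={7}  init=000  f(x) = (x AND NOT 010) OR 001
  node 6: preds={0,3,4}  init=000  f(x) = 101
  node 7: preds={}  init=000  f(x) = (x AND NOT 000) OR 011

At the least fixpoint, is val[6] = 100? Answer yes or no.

no

Trace (12 dequeues):
  [1] u=0 | in 000 | out 010 | prev 000 | push {}
  [2] u=1 | in 011 | out 111 | prev 110 | push {}
  [3] u=2 | in 000 | out 000 | ==
  [4] u=3 | in 000 | out 011 | ==
  [5] u=4 | in 000 | out 000 | ==
  [6] u=5 | in 000 | out 001 | prev 000 | push {2}
  [7] u=6 | in 011 | out 101 | prev 000 | push {}
  [8] u=7 | in 000 | out 011 | prev 000 | push {0,5}
  [9] u=2 | in 001 | out 000 | ==
  [10] u=0 | in 011 | out 011 | prev 010 | push {6}
  [11] u=5 | in 011 | out 001 | ==
  [12] u=6 | in 011 | out 101 | ==

Converged values:
  [0] 011
  [1] 111
  [2] 000
  [3] 011
  [4] 000
  [5] 001
  [6] 101
  [7] 011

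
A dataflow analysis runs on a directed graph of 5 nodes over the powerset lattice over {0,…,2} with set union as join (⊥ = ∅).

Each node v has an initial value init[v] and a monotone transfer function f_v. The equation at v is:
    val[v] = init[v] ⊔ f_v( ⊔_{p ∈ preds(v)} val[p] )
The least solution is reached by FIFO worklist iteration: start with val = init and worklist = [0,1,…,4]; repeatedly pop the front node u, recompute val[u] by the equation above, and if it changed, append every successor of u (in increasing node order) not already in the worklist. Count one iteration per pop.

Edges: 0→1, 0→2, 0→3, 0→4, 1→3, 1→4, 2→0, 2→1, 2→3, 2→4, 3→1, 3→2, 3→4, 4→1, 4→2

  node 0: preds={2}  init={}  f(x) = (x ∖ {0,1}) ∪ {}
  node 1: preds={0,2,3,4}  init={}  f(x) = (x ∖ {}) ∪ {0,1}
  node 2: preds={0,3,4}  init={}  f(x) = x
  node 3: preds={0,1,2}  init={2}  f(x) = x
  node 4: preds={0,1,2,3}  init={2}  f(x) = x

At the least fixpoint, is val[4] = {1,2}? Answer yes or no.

no

Trace (12 dequeues):
  [1] u=0 | in {} | out {} | ==
  [2] u=1 | in {2} | out {0,1,2} | prev {} | push {}
  [3] u=2 | in {2} | out {2} | prev {} | push {0,1}
  [4] u=3 | in {0,1,2} | out {0,1,2} | prev {2} | push {2}
  [5] u=4 | in {0,1,2} | out {0,1,2} | prev {2} | push {}
  [6] u=0 | in {2} | out {2} | prev {} | push {3,4}
  [7] u=1 | in {0,1,2} | out {0,1,2} | ==
  [8] u=2 | in {0,1,2} | out {0,1,2} | prev {2} | push {0,1}
  [9] u=3 | in {0,1,2} | out {0,1,2} | ==
  [10] u=4 | in {0,1,2} | out {0,1,2} | ==
  [11] u=0 | in {0,1,2} | out {2} | ==
  [12] u=1 | in {0,1,2} | out {0,1,2} | ==

Converged values:
  [0] {2}
  [1] {0,1,2}
  [2] {0,1,2}
  [3] {0,1,2}
  [4] {0,1,2}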